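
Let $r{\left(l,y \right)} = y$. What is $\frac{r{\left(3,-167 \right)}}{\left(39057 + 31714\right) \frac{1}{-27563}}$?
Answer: $\frac{4603021}{70771} \approx 65.041$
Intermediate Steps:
$\frac{r{\left(3,-167 \right)}}{\left(39057 + 31714\right) \frac{1}{-27563}} = - \frac{167}{\left(39057 + 31714\right) \frac{1}{-27563}} = - \frac{167}{70771 \left(- \frac{1}{27563}\right)} = - \frac{167}{- \frac{70771}{27563}} = \left(-167\right) \left(- \frac{27563}{70771}\right) = \frac{4603021}{70771}$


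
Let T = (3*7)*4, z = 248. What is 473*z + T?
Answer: 117388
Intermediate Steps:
T = 84 (T = 21*4 = 84)
473*z + T = 473*248 + 84 = 117304 + 84 = 117388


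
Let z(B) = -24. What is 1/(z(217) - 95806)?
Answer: -1/95830 ≈ -1.0435e-5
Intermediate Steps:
1/(z(217) - 95806) = 1/(-24 - 95806) = 1/(-95830) = -1/95830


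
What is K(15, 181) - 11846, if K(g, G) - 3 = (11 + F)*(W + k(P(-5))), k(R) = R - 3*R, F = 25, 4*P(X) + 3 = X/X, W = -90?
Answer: -15047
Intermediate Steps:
P(X) = -½ (P(X) = -¾ + (X/X)/4 = -¾ + (¼)*1 = -¾ + ¼ = -½)
k(R) = -2*R
K(g, G) = -3201 (K(g, G) = 3 + (11 + 25)*(-90 - 2*(-½)) = 3 + 36*(-90 + 1) = 3 + 36*(-89) = 3 - 3204 = -3201)
K(15, 181) - 11846 = -3201 - 11846 = -15047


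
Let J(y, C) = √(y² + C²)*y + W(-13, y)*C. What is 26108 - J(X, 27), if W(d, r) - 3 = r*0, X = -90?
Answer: 26027 + 810*√109 ≈ 34484.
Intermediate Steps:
W(d, r) = 3 (W(d, r) = 3 + r*0 = 3 + 0 = 3)
J(y, C) = 3*C + y*√(C² + y²) (J(y, C) = √(y² + C²)*y + 3*C = √(C² + y²)*y + 3*C = y*√(C² + y²) + 3*C = 3*C + y*√(C² + y²))
26108 - J(X, 27) = 26108 - (3*27 - 90*√(27² + (-90)²)) = 26108 - (81 - 90*√(729 + 8100)) = 26108 - (81 - 810*√109) = 26108 + (-81 + 810*√109) = 26027 + 810*√109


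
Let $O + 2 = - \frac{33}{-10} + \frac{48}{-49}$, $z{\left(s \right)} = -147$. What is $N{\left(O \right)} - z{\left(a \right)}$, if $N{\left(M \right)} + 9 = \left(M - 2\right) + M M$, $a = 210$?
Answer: $\frac{32755179}{240100} \approx 136.42$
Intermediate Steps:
$O = \frac{157}{490}$ ($O = -2 + \left(- \frac{33}{-10} + \frac{48}{-49}\right) = -2 + \left(\left(-33\right) \left(- \frac{1}{10}\right) + 48 \left(- \frac{1}{49}\right)\right) = -2 + \left(\frac{33}{10} - \frac{48}{49}\right) = -2 + \frac{1137}{490} = \frac{157}{490} \approx 0.32041$)
$N{\left(M \right)} = -11 + M + M^{2}$ ($N{\left(M \right)} = -9 + \left(\left(M - 2\right) + M M\right) = -9 + \left(\left(M - 2\right) + M^{2}\right) = -9 + \left(\left(-2 + M\right) + M^{2}\right) = -9 + \left(-2 + M + M^{2}\right) = -11 + M + M^{2}$)
$N{\left(O \right)} - z{\left(a \right)} = \left(-11 + \frac{157}{490} + \left(\frac{157}{490}\right)^{2}\right) - -147 = \left(-11 + \frac{157}{490} + \frac{24649}{240100}\right) + 147 = - \frac{2539521}{240100} + 147 = \frac{32755179}{240100}$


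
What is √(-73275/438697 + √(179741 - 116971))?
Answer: √(-656031075 + 3927654241*√62770)/62671 ≈ 15.823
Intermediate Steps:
√(-73275/438697 + √(179741 - 116971)) = √(-73275*1/438697 + √62770) = √(-73275/438697 + √62770)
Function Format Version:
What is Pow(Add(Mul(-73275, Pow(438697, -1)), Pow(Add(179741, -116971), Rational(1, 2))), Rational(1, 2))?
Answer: Mul(Rational(1, 62671), Pow(Add(-656031075, Mul(3927654241, Pow(62770, Rational(1, 2)))), Rational(1, 2))) ≈ 15.823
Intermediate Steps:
Pow(Add(Mul(-73275, Pow(438697, -1)), Pow(Add(179741, -116971), Rational(1, 2))), Rational(1, 2)) = Pow(Add(Mul(-73275, Rational(1, 438697)), Pow(62770, Rational(1, 2))), Rational(1, 2)) = Pow(Add(Rational(-73275, 438697), Pow(62770, Rational(1, 2))), Rational(1, 2))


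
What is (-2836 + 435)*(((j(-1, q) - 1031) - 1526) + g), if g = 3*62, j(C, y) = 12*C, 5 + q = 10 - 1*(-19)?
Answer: 5721583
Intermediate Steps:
q = 24 (q = -5 + (10 - 1*(-19)) = -5 + (10 + 19) = -5 + 29 = 24)
g = 186
(-2836 + 435)*(((j(-1, q) - 1031) - 1526) + g) = (-2836 + 435)*(((12*(-1) - 1031) - 1526) + 186) = -2401*(((-12 - 1031) - 1526) + 186) = -2401*((-1043 - 1526) + 186) = -2401*(-2569 + 186) = -2401*(-2383) = 5721583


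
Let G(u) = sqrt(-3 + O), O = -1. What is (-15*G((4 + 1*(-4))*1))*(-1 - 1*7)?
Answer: 240*I ≈ 240.0*I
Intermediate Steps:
G(u) = 2*I (G(u) = sqrt(-3 - 1) = sqrt(-4) = 2*I)
(-15*G((4 + 1*(-4))*1))*(-1 - 1*7) = (-30*I)*(-1 - 1*7) = (-30*I)*(-1 - 7) = -30*I*(-8) = 240*I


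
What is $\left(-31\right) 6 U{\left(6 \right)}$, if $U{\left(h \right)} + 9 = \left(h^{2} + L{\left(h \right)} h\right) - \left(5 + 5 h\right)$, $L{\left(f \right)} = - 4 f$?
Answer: $28272$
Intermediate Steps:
$U{\left(h \right)} = -14 - 5 h - 3 h^{2}$ ($U{\left(h \right)} = -9 - \left(5 - h^{2} + 5 h - - 4 h h\right) = -9 - \left(5 + 3 h^{2} + 5 h\right) = -14 - 5 h - 3 h^{2}$)
$\left(-31\right) 6 U{\left(6 \right)} = \left(-31\right) 6 \left(-14 - 30 - 3 \cdot 6^{2}\right) = - 186 \left(-14 - 30 - 108\right) = \left(-186\right) \left(-152\right) = 28272$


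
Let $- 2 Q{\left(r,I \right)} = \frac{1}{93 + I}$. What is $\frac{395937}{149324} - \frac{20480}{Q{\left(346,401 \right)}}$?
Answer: $\frac{3021458049697}{149324} \approx 2.0234 \cdot 10^{7}$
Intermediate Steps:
$Q{\left(r,I \right)} = - \frac{1}{2 \left(93 + I\right)}$
$\frac{395937}{149324} - \frac{20480}{Q{\left(346,401 \right)}} = \frac{395937}{149324} - \frac{20480}{\left(-1\right) \frac{1}{186 + 2 \cdot 401}} = 395937 \cdot \frac{1}{149324} - \frac{20480}{\left(-1\right) \frac{1}{186 + 802}} = \frac{395937}{149324} - \frac{20480}{\left(-1\right) \frac{1}{988}} = \frac{395937}{149324} - \frac{20480}{- \frac{1}{988}} = \frac{395937}{149324} - -20234240 = \frac{395937}{149324} + 20234240 = \frac{3021458049697}{149324}$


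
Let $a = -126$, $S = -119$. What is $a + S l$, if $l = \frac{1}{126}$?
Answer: $- \frac{2285}{18} \approx -126.94$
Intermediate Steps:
$l = \frac{1}{126} \approx 0.0079365$
$a + S l = -126 - \frac{17}{18} = - \frac{2285}{18}$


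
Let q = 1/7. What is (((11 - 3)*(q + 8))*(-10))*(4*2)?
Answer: -36480/7 ≈ -5211.4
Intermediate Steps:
q = 1/7 ≈ 0.14286
(((11 - 3)*(q + 8))*(-10))*(4*2) = (((11 - 3)*(1/7 + 8))*(-10))*(4*2) = ((8*(57/7))*(-10))*8 = ((456/7)*(-10))*8 = -4560/7*8 = -36480/7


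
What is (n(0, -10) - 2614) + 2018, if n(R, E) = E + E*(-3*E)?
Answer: -906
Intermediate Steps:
n(R, E) = E - 3*E²
(n(0, -10) - 2614) + 2018 = (-10*(1 - 3*(-10)) - 2614) + 2018 = (-10*(1 + 30) - 2614) + 2018 = (-10*31 - 2614) + 2018 = (-310 - 2614) + 2018 = -2924 + 2018 = -906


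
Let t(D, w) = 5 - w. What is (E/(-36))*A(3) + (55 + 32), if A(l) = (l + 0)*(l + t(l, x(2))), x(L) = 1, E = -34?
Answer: 641/6 ≈ 106.83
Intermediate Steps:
A(l) = l*(4 + l) (A(l) = (l + 0)*(l + (5 - 1*1)) = l*(l + (5 - 1)) = l*(l + 4) = l*(4 + l))
(E/(-36))*A(3) + (55 + 32) = (-34/(-36))*(3*(4 + 3)) + (55 + 32) = (-34*(-1/36))*(3*7) + 87 = (17/18)*21 + 87 = 119/6 + 87 = 641/6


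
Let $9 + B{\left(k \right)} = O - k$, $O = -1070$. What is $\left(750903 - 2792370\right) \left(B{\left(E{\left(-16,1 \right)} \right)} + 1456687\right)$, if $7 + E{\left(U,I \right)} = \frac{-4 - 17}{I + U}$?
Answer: $- \frac{14857935645756}{5} \approx -2.9716 \cdot 10^{12}$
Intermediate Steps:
$E{\left(U,I \right)} = -7 - \frac{21}{I + U}$ ($E{\left(U,I \right)} = -7 + \frac{-4 - 17}{I + U} = -7 - \frac{21}{I + U}$)
$B{\left(k \right)} = -1079 - k$ ($B{\left(k \right)} = -9 - \left(1070 + k\right) = -1079 - k$)
$\left(750903 - 2792370\right) \left(B{\left(E{\left(-16,1 \right)} \right)} + 1456687\right) = \left(750903 - 2792370\right) \left(\left(-1079 - \frac{7 \left(-3 - 1 - -16\right)}{1 - 16}\right) + 1456687\right) = - 2041467 \left(\left(-1079 - \frac{7 \left(-3 - 1 + 16\right)}{-15}\right) + 1456687\right) = - 2041467 \left(\left(-1079 - 7 \left(- \frac{1}{15}\right) 12\right) + 1456687\right) = - 2041467 \left(\left(-1079 - - \frac{28}{5}\right) + 1456687\right) = - 2041467 \left(\left(-1079 + \frac{28}{5}\right) + 1456687\right) = - 2041467 \left(- \frac{5367}{5} + 1456687\right) = \left(-2041467\right) \frac{7278068}{5} = - \frac{14857935645756}{5}$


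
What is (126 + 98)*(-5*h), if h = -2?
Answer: 2240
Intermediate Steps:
(126 + 98)*(-5*h) = (126 + 98)*(-5*(-2)) = 224*10 = 2240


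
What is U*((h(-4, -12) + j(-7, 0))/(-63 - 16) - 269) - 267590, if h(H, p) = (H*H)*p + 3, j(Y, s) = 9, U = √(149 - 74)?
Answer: -267590 - 105355*√3/79 ≈ -2.6990e+5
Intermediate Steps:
U = 5*√3 (U = √75 = 5*√3 ≈ 8.6602)
h(H, p) = 3 + p*H² (h(H, p) = H²*p + 3 = p*H² + 3 = 3 + p*H²)
U*((h(-4, -12) + j(-7, 0))/(-63 - 16) - 269) - 267590 = (5*√3)*(((3 - 12*(-4)²) + 9)/(-63 - 16) - 269) - 267590 = (5*√3)*(((3 - 12*16) + 9)/(-79) - 269) - 267590 = (5*√3)*(((3 - 192) + 9)*(-1/79) - 269) - 267590 = (5*√3)*((-189 + 9)*(-1/79) - 269) - 267590 = (5*√3)*(-180*(-1/79) - 269) - 267590 = (5*√3)*(180/79 - 269) - 267590 = (5*√3)*(-21071/79) - 267590 = -105355*√3/79 - 267590 = -267590 - 105355*√3/79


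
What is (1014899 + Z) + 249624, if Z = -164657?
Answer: 1099866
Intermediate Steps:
(1014899 + Z) + 249624 = (1014899 - 164657) + 249624 = 850242 + 249624 = 1099866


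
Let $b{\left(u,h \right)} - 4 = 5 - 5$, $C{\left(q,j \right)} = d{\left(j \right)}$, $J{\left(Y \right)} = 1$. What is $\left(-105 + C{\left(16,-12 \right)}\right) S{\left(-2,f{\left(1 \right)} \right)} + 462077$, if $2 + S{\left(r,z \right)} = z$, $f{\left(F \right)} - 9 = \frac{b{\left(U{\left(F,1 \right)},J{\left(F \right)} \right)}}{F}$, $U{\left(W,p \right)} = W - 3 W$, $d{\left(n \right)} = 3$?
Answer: $460955$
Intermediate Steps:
$U{\left(W,p \right)} = - 2 W$
$C{\left(q,j \right)} = 3$
$b{\left(u,h \right)} = 4$ ($b{\left(u,h \right)} = 4 + \left(5 - 5\right) = 4 + 0 = 4$)
$f{\left(F \right)} = 9 + \frac{4}{F}$
$S{\left(r,z \right)} = -2 + z$
$\left(-105 + C{\left(16,-12 \right)}\right) S{\left(-2,f{\left(1 \right)} \right)} + 462077 = \left(-105 + 3\right) \left(-2 + \left(9 + \frac{4}{1}\right)\right) + 462077 = - 102 \left(-2 + \left(9 + 4 \cdot 1\right)\right) + 462077 = - 102 \left(-2 + \left(9 + 4\right)\right) + 462077 = - 102 \left(-2 + 13\right) + 462077 = \left(-102\right) 11 + 462077 = -1122 + 462077 = 460955$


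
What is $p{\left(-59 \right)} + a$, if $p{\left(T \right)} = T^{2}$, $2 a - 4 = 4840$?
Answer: $5903$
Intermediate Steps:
$a = 2422$ ($a = 2 + \frac{1}{2} \cdot 4840 = 2 + 2420 = 2422$)
$p{\left(-59 \right)} + a = \left(-59\right)^{2} + 2422 = 3481 + 2422 = 5903$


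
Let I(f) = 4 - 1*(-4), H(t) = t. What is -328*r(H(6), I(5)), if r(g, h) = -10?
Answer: 3280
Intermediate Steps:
I(f) = 8 (I(f) = 4 + 4 = 8)
-328*r(H(6), I(5)) = -328*(-10) = 3280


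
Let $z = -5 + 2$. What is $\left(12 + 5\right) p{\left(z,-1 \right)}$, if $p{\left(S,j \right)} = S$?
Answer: $-51$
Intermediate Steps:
$z = -3$
$\left(12 + 5\right) p{\left(z,-1 \right)} = \left(12 + 5\right) \left(-3\right) = 17 \left(-3\right) = -51$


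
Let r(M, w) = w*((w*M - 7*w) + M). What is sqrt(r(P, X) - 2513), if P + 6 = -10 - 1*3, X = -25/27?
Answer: I*sqrt(1835402)/27 ≈ 50.177*I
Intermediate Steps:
X = -25/27 (X = -25*1/27 = -25/27 ≈ -0.92593)
P = -19 (P = -6 + (-10 - 1*3) = -6 + (-10 - 3) = -6 - 13 = -19)
r(M, w) = w*(M - 7*w + M*w) (r(M, w) = w*((M*w - 7*w) + M) = w*((-7*w + M*w) + M) = w*(M - 7*w + M*w))
sqrt(r(P, X) - 2513) = sqrt(-25*(-19 - 7*(-25/27) - 19*(-25/27))/27 - 2513) = sqrt(-25*(-19 + 175/27 + 475/27)/27 - 2513) = sqrt(-25/27*137/27 - 2513) = sqrt(-3425/729 - 2513) = sqrt(-1835402/729) = I*sqrt(1835402)/27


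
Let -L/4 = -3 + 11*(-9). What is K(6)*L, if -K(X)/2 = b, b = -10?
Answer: 8160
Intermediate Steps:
K(X) = 20 (K(X) = -2*(-10) = 20)
L = 408 (L = -4*(-3 + 11*(-9)) = -4*(-3 - 99) = -4*(-102) = 408)
K(6)*L = 20*408 = 8160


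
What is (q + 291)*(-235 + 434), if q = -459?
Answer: -33432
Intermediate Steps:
(q + 291)*(-235 + 434) = (-459 + 291)*(-235 + 434) = -168*199 = -33432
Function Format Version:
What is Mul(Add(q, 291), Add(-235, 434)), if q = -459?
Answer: -33432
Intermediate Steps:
Mul(Add(q, 291), Add(-235, 434)) = Mul(Add(-459, 291), Add(-235, 434)) = Mul(-168, 199) = -33432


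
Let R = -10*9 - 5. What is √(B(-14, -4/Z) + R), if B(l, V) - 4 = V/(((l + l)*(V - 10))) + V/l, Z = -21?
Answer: I*√1703240754/4326 ≈ 9.5401*I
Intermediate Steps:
B(l, V) = 4 + V/l + V/(2*l*(-10 + V)) (B(l, V) = 4 + (V/(((l + l)*(V - 10))) + V/l) = 4 + (V/(((2*l)*(-10 + V))) + V/l) = 4 + (V/((2*l*(-10 + V))) + V/l) = 4 + (V*(1/(2*l*(-10 + V))) + V/l) = 4 + (V/(2*l*(-10 + V)) + V/l) = 4 + (V/l + V/(2*l*(-10 + V))) = 4 + V/l + V/(2*l*(-10 + V)))
R = -95 (R = -90 - 5 = -95)
√(B(-14, -4/Z) + R) = √(((-4/(-21))² - 40*(-14) - (-38)/(-21) + 4*(-4/(-21))*(-14))/((-14)*(-10 - 4/(-21))) - 95) = √(-((-4*(-1/21))² + 560 - (-38)*(-1)/21 + 4*(-4*(-1/21))*(-14))/(14*(-10 - 4*(-1/21))) - 95) = √(-((4/21)² + 560 - 19/2*4/21 + 4*(4/21)*(-14))/(14*(-10 + 4/21)) - 95) = √(-(16/441 + 560 - 38/21 - 32/3)/(14*(-206/21)) - 95) = √(-1/14*(-21/206)*241474/441 - 95) = √(120737/30282 - 95) = √(-2756053/30282) = I*√1703240754/4326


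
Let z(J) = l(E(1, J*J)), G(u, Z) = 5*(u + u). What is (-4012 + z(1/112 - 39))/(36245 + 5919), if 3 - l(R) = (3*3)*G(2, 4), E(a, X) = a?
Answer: -4189/42164 ≈ -0.099350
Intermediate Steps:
G(u, Z) = 10*u (G(u, Z) = 5*(2*u) = 10*u)
l(R) = -177 (l(R) = 3 - 3*3*10*2 = 3 - 9*20 = 3 - 1*180 = 3 - 180 = -177)
z(J) = -177
(-4012 + z(1/112 - 39))/(36245 + 5919) = (-4012 - 177)/(36245 + 5919) = -4189/42164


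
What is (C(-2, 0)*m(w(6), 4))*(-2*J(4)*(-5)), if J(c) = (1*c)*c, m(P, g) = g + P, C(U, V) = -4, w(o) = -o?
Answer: 1280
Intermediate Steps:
m(P, g) = P + g
J(c) = c² (J(c) = c*c = c²)
(C(-2, 0)*m(w(6), 4))*(-2*J(4)*(-5)) = (-4*(-1*6 + 4))*(-2*4²*(-5)) = (-4*(-6 + 4))*(-2*16*(-5)) = (-4*(-2))*(-32*(-5)) = 8*160 = 1280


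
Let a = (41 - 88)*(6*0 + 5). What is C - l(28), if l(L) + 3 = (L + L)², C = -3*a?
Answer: -2428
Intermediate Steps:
a = -235 (a = -47*(0 + 5) = -47*5 = -235)
C = 705 (C = -3*(-235) = 705)
l(L) = -3 + 4*L² (l(L) = -3 + (L + L)² = -3 + (2*L)² = -3 + 4*L²)
C - l(28) = 705 - (-3 + 4*28²) = 705 - (-3 + 4*784) = 705 - (-3 + 3136) = 705 - 1*3133 = 705 - 3133 = -2428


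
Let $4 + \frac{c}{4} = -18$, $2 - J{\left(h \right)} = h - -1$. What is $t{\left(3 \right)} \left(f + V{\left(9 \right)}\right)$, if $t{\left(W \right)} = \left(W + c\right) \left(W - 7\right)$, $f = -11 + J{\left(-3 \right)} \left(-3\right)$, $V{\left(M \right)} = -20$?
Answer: $-14620$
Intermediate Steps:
$J{\left(h \right)} = 1 - h$ ($J{\left(h \right)} = 2 - \left(h - -1\right) = 2 - \left(h + 1\right) = 2 - \left(1 + h\right) = 1 - h$)
$c = -88$ ($c = -16 + 4 \left(-18\right) = -16 - 72 = -88$)
$f = -23$ ($f = -11 + \left(1 - -3\right) \left(-3\right) = -11 + \left(1 + 3\right) \left(-3\right) = -11 + 4 \left(-3\right) = -11 - 12 = -23$)
$t{\left(W \right)} = \left(-88 + W\right) \left(-7 + W\right)$ ($t{\left(W \right)} = \left(W - 88\right) \left(W - 7\right) = \left(-88 + W\right) \left(-7 + W\right)$)
$t{\left(3 \right)} \left(f + V{\left(9 \right)}\right) = \left(616 + 3^{2} - 285\right) \left(-23 - 20\right) = \left(616 + 9 - 285\right) \left(-43\right) = 340 \left(-43\right) = -14620$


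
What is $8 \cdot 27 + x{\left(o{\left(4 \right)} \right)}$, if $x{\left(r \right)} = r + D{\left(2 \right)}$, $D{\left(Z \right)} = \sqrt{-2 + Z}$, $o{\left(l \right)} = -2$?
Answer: $214$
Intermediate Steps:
$x{\left(r \right)} = r$ ($x{\left(r \right)} = r + \sqrt{-2 + 2} = r + \sqrt{0} = r + 0 = r$)
$8 \cdot 27 + x{\left(o{\left(4 \right)} \right)} = 8 \cdot 27 - 2 = 216 - 2 = 214$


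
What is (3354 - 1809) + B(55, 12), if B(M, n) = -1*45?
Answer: 1500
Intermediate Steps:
B(M, n) = -45
(3354 - 1809) + B(55, 12) = (3354 - 1809) - 45 = 1545 - 45 = 1500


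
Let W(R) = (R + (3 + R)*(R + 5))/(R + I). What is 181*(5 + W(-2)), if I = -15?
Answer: 15204/17 ≈ 894.35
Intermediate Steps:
W(R) = (R + (3 + R)*(5 + R))/(-15 + R) (W(R) = (R + (3 + R)*(R + 5))/(R - 15) = (R + (3 + R)*(5 + R))/(-15 + R))
181*(5 + W(-2)) = 181*(5 + (15 + (-2)² + 9*(-2))/(-15 - 2)) = 181*(5 + (15 + 4 - 18)/(-17)) = 181*(5 - 1/17*1) = 181*(5 - 1/17) = 181*(84/17) = 15204/17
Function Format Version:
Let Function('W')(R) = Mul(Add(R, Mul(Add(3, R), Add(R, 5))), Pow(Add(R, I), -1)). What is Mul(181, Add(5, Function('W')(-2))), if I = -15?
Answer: Rational(15204, 17) ≈ 894.35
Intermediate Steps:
Function('W')(R) = Mul(Pow(Add(-15, R), -1), Add(R, Mul(Add(3, R), Add(5, R)))) (Function('W')(R) = Mul(Add(R, Mul(Add(3, R), Add(R, 5))), Pow(Add(R, -15), -1)) = Mul(Add(R, Mul(Add(3, R), Add(5, R))), Pow(Add(-15, R), -1)) = Mul(Pow(Add(-15, R), -1), Add(R, Mul(Add(3, R), Add(5, R)))))
Mul(181, Add(5, Function('W')(-2))) = Mul(181, Add(5, Mul(Pow(Add(-15, -2), -1), Add(15, Pow(-2, 2), Mul(9, -2))))) = Mul(181, Add(5, Mul(Pow(-17, -1), Add(15, 4, -18)))) = Mul(181, Add(5, Mul(Rational(-1, 17), 1))) = Mul(181, Add(5, Rational(-1, 17))) = Mul(181, Rational(84, 17)) = Rational(15204, 17)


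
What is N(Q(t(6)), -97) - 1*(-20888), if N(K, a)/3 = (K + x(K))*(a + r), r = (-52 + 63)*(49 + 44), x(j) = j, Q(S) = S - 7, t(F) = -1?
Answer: -23560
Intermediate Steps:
Q(S) = -7 + S
r = 1023 (r = 11*93 = 1023)
N(K, a) = 6*K*(1023 + a) (N(K, a) = 3*((K + K)*(a + 1023)) = 3*((2*K)*(1023 + a)) = 3*(2*K*(1023 + a)) = 6*K*(1023 + a))
N(Q(t(6)), -97) - 1*(-20888) = 6*(-7 - 1)*(1023 - 97) - 1*(-20888) = 6*(-8)*926 + 20888 = -44448 + 20888 = -23560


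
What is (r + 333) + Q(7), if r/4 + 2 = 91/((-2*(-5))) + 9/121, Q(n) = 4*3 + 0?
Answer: 226087/605 ≈ 373.70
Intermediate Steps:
Q(n) = 12 (Q(n) = 12 + 0 = 12)
r = 17362/605 (r = -8 + 4*(91/((-2*(-5))) + 9/121) = -8 + 4*(91/10 + 9*(1/121)) = -8 + 4*(91*(⅒) + 9/121) = -8 + 4*(91/10 + 9/121) = -8 + 4*(11101/1210) = -8 + 22202/605 = 17362/605 ≈ 28.698)
(r + 333) + Q(7) = (17362/605 + 333) + 12 = 218827/605 + 12 = 226087/605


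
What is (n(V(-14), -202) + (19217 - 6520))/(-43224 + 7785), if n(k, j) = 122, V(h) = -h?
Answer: -4273/11813 ≈ -0.36172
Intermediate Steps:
(n(V(-14), -202) + (19217 - 6520))/(-43224 + 7785) = (122 + (19217 - 6520))/(-43224 + 7785) = (122 + 12697)/(-35439) = 12819*(-1/35439) = -4273/11813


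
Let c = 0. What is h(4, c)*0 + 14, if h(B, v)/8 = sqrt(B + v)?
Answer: 14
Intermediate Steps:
h(B, v) = 8*sqrt(B + v)
h(4, c)*0 + 14 = (8*sqrt(4 + 0))*0 + 14 = (8*sqrt(4))*0 + 14 = (8*2)*0 + 14 = 16*0 + 14 = 0 + 14 = 14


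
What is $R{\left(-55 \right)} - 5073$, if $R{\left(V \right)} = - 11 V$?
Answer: $-4468$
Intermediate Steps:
$R{\left(-55 \right)} - 5073 = \left(-11\right) \left(-55\right) - 5073 = 605 - 5073 = -4468$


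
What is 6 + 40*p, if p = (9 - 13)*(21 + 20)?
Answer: -6554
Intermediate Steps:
p = -164 (p = -4*41 = -164)
6 + 40*p = 6 + 40*(-164) = 6 - 6560 = -6554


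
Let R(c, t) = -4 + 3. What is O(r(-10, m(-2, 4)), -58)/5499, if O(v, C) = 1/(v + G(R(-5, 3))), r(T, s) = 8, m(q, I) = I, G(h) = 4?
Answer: 1/65988 ≈ 1.5154e-5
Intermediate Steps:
R(c, t) = -1
O(v, C) = 1/(4 + v) (O(v, C) = 1/(v + 4) = 1/(4 + v))
O(r(-10, m(-2, 4)), -58)/5499 = 1/((4 + 8)*5499) = (1/5499)/12 = (1/12)*(1/5499) = 1/65988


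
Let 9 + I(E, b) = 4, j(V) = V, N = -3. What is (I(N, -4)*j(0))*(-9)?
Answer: 0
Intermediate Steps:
I(E, b) = -5 (I(E, b) = -9 + 4 = -5)
(I(N, -4)*j(0))*(-9) = -5*0*(-9) = 0*(-9) = 0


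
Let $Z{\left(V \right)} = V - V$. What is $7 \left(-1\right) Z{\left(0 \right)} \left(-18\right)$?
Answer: $0$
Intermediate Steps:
$Z{\left(V \right)} = 0$
$7 \left(-1\right) Z{\left(0 \right)} \left(-18\right) = 7 \left(-1\right) 0 \left(-18\right) = \left(-7\right) 0 \left(-18\right) = 0 \left(-18\right) = 0$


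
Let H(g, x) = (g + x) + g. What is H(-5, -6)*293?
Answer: -4688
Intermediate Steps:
H(g, x) = x + 2*g
H(-5, -6)*293 = (-6 + 2*(-5))*293 = (-6 - 10)*293 = -16*293 = -4688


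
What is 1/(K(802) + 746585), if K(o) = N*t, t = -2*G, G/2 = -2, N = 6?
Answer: 1/746633 ≈ 1.3393e-6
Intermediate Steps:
G = -4 (G = 2*(-2) = -4)
t = 8 (t = -2*(-4) = 8)
K(o) = 48 (K(o) = 6*8 = 48)
1/(K(802) + 746585) = 1/(48 + 746585) = 1/746633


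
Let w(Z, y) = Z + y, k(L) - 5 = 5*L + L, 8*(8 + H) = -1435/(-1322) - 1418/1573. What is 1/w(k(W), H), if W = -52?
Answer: -16636048/5239972461 ≈ -0.0031748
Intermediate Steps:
H = -132705725/16636048 (H = -8 + (-1435/(-1322) - 1418/1573)/8 = -8 + (-1435*(-1/1322) - 1418*1/1573)/8 = -8 + (1435/1322 - 1418/1573)/8 = -8 + (1/8)*(382659/2079506) = -8 + 382659/16636048 = -132705725/16636048 ≈ -7.9770)
k(L) = 5 + 6*L (k(L) = 5 + (5*L + L) = 5 + 6*L)
1/w(k(W), H) = 1/((5 + 6*(-52)) - 132705725/16636048) = 1/((5 - 312) - 132705725/16636048) = 1/(-307 - 132705725/16636048) = 1/(-5239972461/16636048) = -16636048/5239972461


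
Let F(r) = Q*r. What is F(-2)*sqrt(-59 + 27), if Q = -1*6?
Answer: 48*I*sqrt(2) ≈ 67.882*I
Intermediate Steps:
Q = -6
F(r) = -6*r
F(-2)*sqrt(-59 + 27) = (-6*(-2))*sqrt(-59 + 27) = 12*sqrt(-32) = 12*(4*I*sqrt(2)) = 48*I*sqrt(2)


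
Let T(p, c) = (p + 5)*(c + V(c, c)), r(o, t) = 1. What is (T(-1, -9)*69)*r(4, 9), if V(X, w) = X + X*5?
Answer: -17388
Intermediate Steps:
V(X, w) = 6*X (V(X, w) = X + 5*X = 6*X)
T(p, c) = 7*c*(5 + p) (T(p, c) = (p + 5)*(c + 6*c) = (5 + p)*(7*c) = 7*c*(5 + p))
(T(-1, -9)*69)*r(4, 9) = ((7*(-9)*(5 - 1))*69)*1 = ((7*(-9)*4)*69)*1 = -252*69*1 = -17388*1 = -17388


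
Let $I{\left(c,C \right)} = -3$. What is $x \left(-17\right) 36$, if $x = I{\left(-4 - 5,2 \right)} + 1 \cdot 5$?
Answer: $-1224$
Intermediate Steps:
$x = 2$ ($x = -3 + 1 \cdot 5 = -3 + 5 = 2$)
$x \left(-17\right) 36 = 2 \left(-17\right) 36 = \left(-34\right) 36 = -1224$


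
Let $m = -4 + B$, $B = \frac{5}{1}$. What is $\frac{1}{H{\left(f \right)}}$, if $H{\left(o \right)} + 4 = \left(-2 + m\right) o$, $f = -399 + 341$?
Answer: $\frac{1}{54} \approx 0.018519$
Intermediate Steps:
$B = 5$ ($B = 5 \cdot 1 = 5$)
$f = -58$
$m = 1$ ($m = -4 + 5 = 1$)
$H{\left(o \right)} = -4 - o$ ($H{\left(o \right)} = -4 + \left(-2 + 1\right) o = -4 - o$)
$\frac{1}{H{\left(f \right)}} = \frac{1}{-4 - -58} = \frac{1}{-4 + 58} = \frac{1}{54}$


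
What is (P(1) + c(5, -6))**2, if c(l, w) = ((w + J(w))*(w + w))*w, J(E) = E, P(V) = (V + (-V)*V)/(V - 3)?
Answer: 746496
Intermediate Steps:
P(V) = (V - V**2)/(-3 + V)
c(l, w) = 4*w**3 (c(l, w) = ((w + w)*(w + w))*w = ((2*w)*(2*w))*w = (4*w**2)*w = 4*w**3)
(P(1) + c(5, -6))**2 = (1*(1 - 1*1)/(-3 + 1) + 4*(-6)**3)**2 = (1*(1 - 1)/(-2) + 4*(-216))**2 = (1*(-1/2)*0 - 864)**2 = (0 - 864)**2 = (-864)**2 = 746496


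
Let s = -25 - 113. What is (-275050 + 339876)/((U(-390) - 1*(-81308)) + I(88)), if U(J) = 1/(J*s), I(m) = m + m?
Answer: 3488935320/4385468881 ≈ 0.79557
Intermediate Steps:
s = -138
I(m) = 2*m
U(J) = -1/(138*J) (U(J) = 1/(J*(-138)) = -1/138/J = -1/(138*J))
(-275050 + 339876)/((U(-390) - 1*(-81308)) + I(88)) = (-275050 + 339876)/((-1/138/(-390) - 1*(-81308)) + 2*88) = 64826/((-1/138*(-1/390) + 81308) + 176) = 64826/((1/53820 + 81308) + 176) = 64826/(4375996561/53820 + 176) = 64826/(4385468881/53820) = 64826*(53820/4385468881) = 3488935320/4385468881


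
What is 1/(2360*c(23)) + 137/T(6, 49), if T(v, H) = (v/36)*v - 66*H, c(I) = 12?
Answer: -3876607/91558560 ≈ -0.042340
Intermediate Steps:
T(v, H) = -66*H + v²/36 (T(v, H) = (v*(1/36))*v - 66*H = (v/36)*v - 66*H = v²/36 - 66*H = -66*H + v²/36)
1/(2360*c(23)) + 137/T(6, 49) = 1/(2360*12) + 137/(-66*49 + (1/36)*6²) = (1/2360)*(1/12) + 137/(-3234 + (1/36)*36) = 1/28320 + 137/(-3234 + 1) = 1/28320 + 137/(-3233) = 1/28320 + 137*(-1/3233) = 1/28320 - 137/3233 = -3876607/91558560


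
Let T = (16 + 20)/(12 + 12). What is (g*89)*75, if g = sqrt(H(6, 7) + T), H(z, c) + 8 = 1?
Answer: 6675*I*sqrt(22)/2 ≈ 15654.0*I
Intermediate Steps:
H(z, c) = -7 (H(z, c) = -8 + 1 = -7)
T = 3/2 (T = 36/24 = 36*(1/24) = 3/2 ≈ 1.5000)
g = I*sqrt(22)/2 (g = sqrt(-7 + 3/2) = sqrt(-11/2) = I*sqrt(22)/2 ≈ 2.3452*I)
(g*89)*75 = ((I*sqrt(22)/2)*89)*75 = (89*I*sqrt(22)/2)*75 = 6675*I*sqrt(22)/2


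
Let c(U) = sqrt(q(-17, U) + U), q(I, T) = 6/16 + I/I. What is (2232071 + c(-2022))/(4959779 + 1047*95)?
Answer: 2232071/5059244 + I*sqrt(32330)/20236976 ≈ 0.44119 + 8.885e-6*I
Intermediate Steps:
q(I, T) = 11/8 (q(I, T) = 6*(1/16) + 1 = 3/8 + 1 = 11/8)
c(U) = sqrt(11/8 + U)
(2232071 + c(-2022))/(4959779 + 1047*95) = (2232071 + sqrt(22 + 16*(-2022))/4)/(4959779 + 1047*95) = (2232071 + sqrt(22 - 32352)/4)/(4959779 + 99465) = (2232071 + sqrt(-32330)/4)/5059244 = (2232071 + (I*sqrt(32330))/4)*(1/5059244) = (2232071 + I*sqrt(32330)/4)*(1/5059244) = 2232071/5059244 + I*sqrt(32330)/20236976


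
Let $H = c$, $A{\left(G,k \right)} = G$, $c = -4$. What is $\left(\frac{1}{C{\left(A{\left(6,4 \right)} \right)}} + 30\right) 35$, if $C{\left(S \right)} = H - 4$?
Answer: $\frac{8365}{8} \approx 1045.6$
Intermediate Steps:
$H = -4$
$C{\left(S \right)} = -8$ ($C{\left(S \right)} = -4 - 4 = -8$)
$\left(\frac{1}{C{\left(A{\left(6,4 \right)} \right)}} + 30\right) 35 = \left(\frac{1}{-8} + 30\right) 35 = \left(- \frac{1}{8} + 30\right) 35 = \frac{239}{8} \cdot 35 = \frac{8365}{8}$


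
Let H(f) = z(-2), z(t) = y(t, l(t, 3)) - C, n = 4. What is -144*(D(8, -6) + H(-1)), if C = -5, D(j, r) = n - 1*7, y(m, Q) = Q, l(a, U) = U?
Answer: -720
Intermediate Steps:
D(j, r) = -3 (D(j, r) = 4 - 1*7 = 4 - 7 = -3)
z(t) = 8 (z(t) = 3 - 1*(-5) = 3 + 5 = 8)
H(f) = 8
-144*(D(8, -6) + H(-1)) = -144*(-3 + 8) = -144*5 = -720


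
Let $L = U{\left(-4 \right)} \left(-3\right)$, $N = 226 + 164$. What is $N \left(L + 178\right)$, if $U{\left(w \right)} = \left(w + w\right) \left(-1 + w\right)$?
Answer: $22620$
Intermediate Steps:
$N = 390$
$U{\left(w \right)} = 2 w \left(-1 + w\right)$
$L = -120$ ($L = 2 \left(-4\right) \left(-1 - 4\right) \left(-3\right) = 2 \left(-4\right) \left(-5\right) \left(-3\right) = 40 \left(-3\right) = -120$)
$N \left(L + 178\right) = 390 \left(-120 + 178\right) = 390 \cdot 58 = 22620$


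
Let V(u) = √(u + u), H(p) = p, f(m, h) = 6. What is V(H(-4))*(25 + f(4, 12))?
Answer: 62*I*√2 ≈ 87.681*I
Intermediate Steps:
V(u) = √2*√u (V(u) = √(2*u) = √2*√u)
V(H(-4))*(25 + f(4, 12)) = (√2*√(-4))*(25 + 6) = (√2*(2*I))*31 = (2*I*√2)*31 = 62*I*√2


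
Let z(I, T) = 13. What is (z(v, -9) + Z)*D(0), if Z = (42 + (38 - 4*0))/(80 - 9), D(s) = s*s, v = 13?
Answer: 0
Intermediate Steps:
D(s) = s²
Z = 80/71 (Z = (42 + (38 + 0))/71 = (42 + 38)*(1/71) = 80*(1/71) = 80/71 ≈ 1.1268)
(z(v, -9) + Z)*D(0) = (13 + 80/71)*0² = (1003/71)*0 = 0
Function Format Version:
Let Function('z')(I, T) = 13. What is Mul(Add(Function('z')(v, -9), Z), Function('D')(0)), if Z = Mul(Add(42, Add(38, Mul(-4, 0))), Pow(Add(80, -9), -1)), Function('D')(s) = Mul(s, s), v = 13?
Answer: 0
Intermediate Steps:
Function('D')(s) = Pow(s, 2)
Z = Rational(80, 71) (Z = Mul(Add(42, Add(38, 0)), Pow(71, -1)) = Mul(Add(42, 38), Rational(1, 71)) = Mul(80, Rational(1, 71)) = Rational(80, 71) ≈ 1.1268)
Mul(Add(Function('z')(v, -9), Z), Function('D')(0)) = Mul(Add(13, Rational(80, 71)), Pow(0, 2)) = Mul(Rational(1003, 71), 0) = 0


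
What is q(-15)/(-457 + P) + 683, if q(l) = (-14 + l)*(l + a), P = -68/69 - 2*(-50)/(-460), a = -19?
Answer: 10762847/15808 ≈ 680.85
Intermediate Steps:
P = -83/69 (P = -68*1/69 + 100*(-1/460) = -68/69 - 5/23 = -83/69 ≈ -1.2029)
q(l) = (-19 + l)*(-14 + l) (q(l) = (-14 + l)*(l - 19) = (-14 + l)*(-19 + l) = (-19 + l)*(-14 + l))
q(-15)/(-457 + P) + 683 = (266 + (-15)² - 33*(-15))/(-457 - 83/69) + 683 = (266 + 225 + 495)/(-31616/69) + 683 = -69/31616*986 + 683 = -34017/15808 + 683 = 10762847/15808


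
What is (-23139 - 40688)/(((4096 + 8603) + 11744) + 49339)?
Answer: -63827/73782 ≈ -0.86508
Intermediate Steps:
(-23139 - 40688)/(((4096 + 8603) + 11744) + 49339) = -63827/((12699 + 11744) + 49339) = -63827/(24443 + 49339) = -63827/73782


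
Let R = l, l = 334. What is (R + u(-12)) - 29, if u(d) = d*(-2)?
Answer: 329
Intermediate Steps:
u(d) = -2*d
R = 334
(R + u(-12)) - 29 = (334 - 2*(-12)) - 29 = (334 + 24) - 29 = 358 - 29 = 329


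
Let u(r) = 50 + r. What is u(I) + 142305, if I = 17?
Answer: 142372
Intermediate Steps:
u(I) + 142305 = (50 + 17) + 142305 = 67 + 142305 = 142372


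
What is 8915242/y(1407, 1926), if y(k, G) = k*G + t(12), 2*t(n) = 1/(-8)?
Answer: 3034976/922513 ≈ 3.2899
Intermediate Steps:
t(n) = -1/16 (t(n) = (1/2)/(-8) = (1/2)*(-1/8) = -1/16)
y(k, G) = -1/16 + G*k (y(k, G) = k*G - 1/16 = G*k - 1/16 = -1/16 + G*k)
8915242/y(1407, 1926) = 8915242/(-1/16 + 1926*1407) = 8915242/(-1/16 + 2709882) = 8915242/(43358111/16) = 8915242*(16/43358111) = 3034976/922513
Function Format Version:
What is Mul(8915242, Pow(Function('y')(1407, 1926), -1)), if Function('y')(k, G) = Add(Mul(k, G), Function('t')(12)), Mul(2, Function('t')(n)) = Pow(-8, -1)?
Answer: Rational(3034976, 922513) ≈ 3.2899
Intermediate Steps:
Function('t')(n) = Rational(-1, 16) (Function('t')(n) = Mul(Rational(1, 2), Pow(-8, -1)) = Mul(Rational(1, 2), Rational(-1, 8)) = Rational(-1, 16))
Function('y')(k, G) = Add(Rational(-1, 16), Mul(G, k)) (Function('y')(k, G) = Add(Mul(k, G), Rational(-1, 16)) = Add(Mul(G, k), Rational(-1, 16)) = Add(Rational(-1, 16), Mul(G, k)))
Mul(8915242, Pow(Function('y')(1407, 1926), -1)) = Mul(8915242, Pow(Add(Rational(-1, 16), Mul(1926, 1407)), -1)) = Mul(8915242, Pow(Add(Rational(-1, 16), 2709882), -1)) = Mul(8915242, Pow(Rational(43358111, 16), -1)) = Mul(8915242, Rational(16, 43358111)) = Rational(3034976, 922513)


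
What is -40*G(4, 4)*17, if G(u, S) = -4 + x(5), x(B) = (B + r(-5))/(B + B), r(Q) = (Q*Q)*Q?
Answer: 10880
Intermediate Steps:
r(Q) = Q³ (r(Q) = Q²*Q = Q³)
x(B) = (-125 + B)/(2*B) (x(B) = (B + (-5)³)/(B + B) = (B - 125)/((2*B)) = (-125 + B)*(1/(2*B)) = (-125 + B)/(2*B))
G(u, S) = -16 (G(u, S) = -4 + (½)*(-125 + 5)/5 = -4 + (½)*(⅕)*(-120) = -4 - 12 = -16)
-40*G(4, 4)*17 = -40*(-16)*17 = 640*17 = 10880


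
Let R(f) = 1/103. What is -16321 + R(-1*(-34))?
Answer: -1681062/103 ≈ -16321.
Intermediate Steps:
R(f) = 1/103
-16321 + R(-1*(-34)) = -16321 + 1/103 = -1681062/103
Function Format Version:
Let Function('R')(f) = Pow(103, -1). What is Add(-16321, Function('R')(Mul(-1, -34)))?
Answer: Rational(-1681062, 103) ≈ -16321.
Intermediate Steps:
Function('R')(f) = Rational(1, 103)
Add(-16321, Function('R')(Mul(-1, -34))) = Add(-16321, Rational(1, 103)) = Rational(-1681062, 103)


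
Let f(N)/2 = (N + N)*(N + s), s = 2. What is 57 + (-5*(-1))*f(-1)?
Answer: 37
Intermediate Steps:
f(N) = 4*N*(2 + N) (f(N) = 2*((N + N)*(N + 2)) = 2*((2*N)*(2 + N)) = 2*(2*N*(2 + N)) = 4*N*(2 + N))
57 + (-5*(-1))*f(-1) = 57 + (-5*(-1))*(4*(-1)*(2 - 1)) = 57 + 5*(4*(-1)*1) = 57 + 5*(-4) = 57 - 20 = 37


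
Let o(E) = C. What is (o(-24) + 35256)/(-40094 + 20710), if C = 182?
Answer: -17719/9692 ≈ -1.8282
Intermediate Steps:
o(E) = 182
(o(-24) + 35256)/(-40094 + 20710) = (182 + 35256)/(-40094 + 20710) = 35438/(-19384) = 35438*(-1/19384) = -17719/9692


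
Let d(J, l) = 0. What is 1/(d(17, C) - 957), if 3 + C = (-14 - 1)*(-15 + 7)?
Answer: -1/957 ≈ -0.0010449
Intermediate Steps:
C = 117 (C = -3 + (-14 - 1)*(-15 + 7) = -3 - 15*(-8) = -3 + 120 = 117)
1/(d(17, C) - 957) = 1/(0 - 957) = 1/(-957) = -1/957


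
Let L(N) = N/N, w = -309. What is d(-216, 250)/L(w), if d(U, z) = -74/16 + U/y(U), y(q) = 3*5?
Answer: -761/40 ≈ -19.025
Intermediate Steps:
y(q) = 15
L(N) = 1
d(U, z) = -37/8 + U/15 (d(U, z) = -74/16 + U/15 = -74*1/16 + U*(1/15) = -37/8 + U/15)
d(-216, 250)/L(w) = (-37/8 + (1/15)*(-216))/1 = (-37/8 - 72/5)*1 = -761/40*1 = -761/40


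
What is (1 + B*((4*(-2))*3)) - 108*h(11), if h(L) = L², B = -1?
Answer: -13043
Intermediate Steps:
(1 + B*((4*(-2))*3)) - 108*h(11) = (1 - 4*(-2)*3) - 108*11² = (1 - (-8)*3) - 108*121 = (1 - 1*(-24)) - 13068 = (1 + 24) - 13068 = 25 - 13068 = -13043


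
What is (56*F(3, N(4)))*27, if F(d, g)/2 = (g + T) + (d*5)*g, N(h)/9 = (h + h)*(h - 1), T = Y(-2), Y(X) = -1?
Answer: 10447920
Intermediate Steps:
T = -1
N(h) = 18*h*(-1 + h) (N(h) = 9*((h + h)*(h - 1)) = 9*((2*h)*(-1 + h)) = 9*(2*h*(-1 + h)) = 18*h*(-1 + h))
F(d, g) = -2 + 2*g + 10*d*g (F(d, g) = 2*((g - 1) + (d*5)*g) = 2*((-1 + g) + (5*d)*g) = 2*((-1 + g) + 5*d*g) = 2*(-1 + g + 5*d*g) = -2 + 2*g + 10*d*g)
(56*F(3, N(4)))*27 = (56*(-2 + 2*(18*4*(-1 + 4)) + 10*3*(18*4*(-1 + 4))))*27 = (56*(-2 + 2*(18*4*3) + 10*3*(18*4*3)))*27 = (56*(-2 + 2*216 + 10*3*216))*27 = (56*(-2 + 432 + 6480))*27 = (56*6910)*27 = 386960*27 = 10447920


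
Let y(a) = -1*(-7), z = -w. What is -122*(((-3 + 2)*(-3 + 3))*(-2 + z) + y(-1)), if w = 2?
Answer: -854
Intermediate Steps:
z = -2 (z = -1*2 = -2)
y(a) = 7
-122*(((-3 + 2)*(-3 + 3))*(-2 + z) + y(-1)) = -122*(((-3 + 2)*(-3 + 3))*(-2 - 2) + 7) = -122*(-1*0*(-4) + 7) = -122*(0*(-4) + 7) = -122*(0 + 7) = -122*7 = -854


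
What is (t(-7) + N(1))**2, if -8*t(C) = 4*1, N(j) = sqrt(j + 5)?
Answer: 25/4 - sqrt(6) ≈ 3.8005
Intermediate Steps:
N(j) = sqrt(5 + j)
t(C) = -1/2
(t(-7) + N(1))**2 = (-1/2 + sqrt(5 + 1))**2 = (-1/2 + sqrt(6))**2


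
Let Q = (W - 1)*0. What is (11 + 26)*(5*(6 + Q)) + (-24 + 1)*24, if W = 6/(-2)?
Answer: 558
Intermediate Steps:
W = -3 (W = 6*(-½) = -3)
Q = 0 (Q = (-3 - 1)*0 = -4*0 = 0)
(11 + 26)*(5*(6 + Q)) + (-24 + 1)*24 = (11 + 26)*(5*(6 + 0)) + (-24 + 1)*24 = 37*(5*6) - 23*24 = 37*30 - 552 = 1110 - 552 = 558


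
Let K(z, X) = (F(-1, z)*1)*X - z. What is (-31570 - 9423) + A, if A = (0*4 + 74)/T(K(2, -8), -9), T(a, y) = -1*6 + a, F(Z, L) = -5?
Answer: -655851/16 ≈ -40991.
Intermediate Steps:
K(z, X) = -z - 5*X (K(z, X) = (-5*1)*X - z = -5*X - z = -z - 5*X)
T(a, y) = -6 + a
A = 37/16 (A = (0*4 + 74)/(-6 + (-1*2 - 5*(-8))) = (0 + 74)/(-6 + (-2 + 40)) = 74/(-6 + 38) = 74/32 = 74*(1/32) = 37/16 ≈ 2.3125)
(-31570 - 9423) + A = (-31570 - 9423) + 37/16 = -40993 + 37/16 = -655851/16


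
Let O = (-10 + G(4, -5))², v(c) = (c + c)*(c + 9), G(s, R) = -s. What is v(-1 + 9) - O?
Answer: 76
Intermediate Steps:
v(c) = 2*c*(9 + c) (v(c) = (2*c)*(9 + c) = 2*c*(9 + c))
O = 196 (O = (-10 - 1*4)² = (-10 - 4)² = (-14)² = 196)
v(-1 + 9) - O = 2*(-1 + 9)*(9 + (-1 + 9)) - 1*196 = 2*8*(9 + 8) - 196 = 2*8*17 - 196 = 272 - 196 = 76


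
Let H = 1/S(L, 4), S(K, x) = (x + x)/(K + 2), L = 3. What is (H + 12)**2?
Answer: 10201/64 ≈ 159.39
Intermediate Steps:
S(K, x) = 2*x/(2 + K) (S(K, x) = (2*x)/(2 + K) = 2*x/(2 + K))
H = 5/8 (H = 1/(2*4/(2 + 3)) = 1/(2*4/5) = 1/(2*4*(1/5)) = 1/(8/5) = 5/8 ≈ 0.62500)
(H + 12)**2 = (5/8 + 12)**2 = (101/8)**2 = 10201/64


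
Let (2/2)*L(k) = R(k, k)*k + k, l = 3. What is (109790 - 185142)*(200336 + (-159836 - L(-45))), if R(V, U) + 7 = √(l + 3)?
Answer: -3031410960 - 3390840*√6 ≈ -3.0397e+9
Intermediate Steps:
R(V, U) = -7 + √6 (R(V, U) = -7 + √(3 + 3) = -7 + √6)
L(k) = k + k*(-7 + √6) (L(k) = (-7 + √6)*k + k = k*(-7 + √6) + k = k + k*(-7 + √6))
(109790 - 185142)*(200336 + (-159836 - L(-45))) = (109790 - 185142)*(200336 + (-159836 - (-45)*(-6 + √6))) = -75352*(200336 + (-159836 - (270 - 45*√6))) = -75352*(200336 + (-159836 + (-270 + 45*√6))) = -75352*(200336 + (-160106 + 45*√6)) = -75352*(40230 + 45*√6) = -3031410960 - 3390840*√6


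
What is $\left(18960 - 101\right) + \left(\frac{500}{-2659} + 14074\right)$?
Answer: $\frac{87568347}{2659} \approx 32933.0$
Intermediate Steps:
$\left(18960 - 101\right) + \left(\frac{500}{-2659} + 14074\right) = 18859 + \left(500 \left(- \frac{1}{2659}\right) + 14074\right) = 18859 + \left(- \frac{500}{2659} + 14074\right) = 18859 + \frac{37422266}{2659} = \frac{87568347}{2659}$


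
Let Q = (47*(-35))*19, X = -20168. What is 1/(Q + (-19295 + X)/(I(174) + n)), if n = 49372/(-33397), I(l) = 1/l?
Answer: -8557331/38136809291 ≈ -0.00022439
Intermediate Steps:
n = -49372/33397 (n = 49372*(-1/33397) = -49372/33397 ≈ -1.4783)
Q = -31255 (Q = -1645*19 = -31255)
1/(Q + (-19295 + X)/(I(174) + n)) = 1/(-31255 + (-19295 - 20168)/(1/174 - 49372/33397)) = 1/(-31255 - 39463/(1/174 - 49372/33397)) = 1/(-31255 - 39463/(-8557331/5811078)) = 1/(-31255 - 39463*(-5811078/8557331)) = 1/(-31255 + 229322571114/8557331) = 1/(-38136809291/8557331) = -8557331/38136809291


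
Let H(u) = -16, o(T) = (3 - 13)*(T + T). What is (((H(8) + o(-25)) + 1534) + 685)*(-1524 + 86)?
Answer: -3886914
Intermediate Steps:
o(T) = -20*T
(((H(8) + o(-25)) + 1534) + 685)*(-1524 + 86) = (((-16 - 20*(-25)) + 1534) + 685)*(-1524 + 86) = (((-16 + 500) + 1534) + 685)*(-1438) = ((484 + 1534) + 685)*(-1438) = (2018 + 685)*(-1438) = 2703*(-1438) = -3886914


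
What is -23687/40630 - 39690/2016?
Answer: -6588721/325040 ≈ -20.271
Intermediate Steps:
-23687/40630 - 39690/2016 = -23687*1/40630 - 39690*1/2016 = -23687/40630 - 315/16 = -6588721/325040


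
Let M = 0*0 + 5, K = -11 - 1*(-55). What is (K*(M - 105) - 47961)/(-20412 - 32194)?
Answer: 52361/52606 ≈ 0.99534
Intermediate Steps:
K = 44 (K = -11 + 55 = 44)
M = 5 (M = 0 + 5 = 5)
(K*(M - 105) - 47961)/(-20412 - 32194) = (44*(5 - 105) - 47961)/(-20412 - 32194) = (44*(-100) - 47961)/(-52606) = (-4400 - 47961)*(-1/52606) = -52361*(-1/52606) = 52361/52606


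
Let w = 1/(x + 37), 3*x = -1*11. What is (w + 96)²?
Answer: 92217609/10000 ≈ 9221.8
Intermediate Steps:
x = -11/3 (x = (-1*11)/3 = (⅓)*(-11) = -11/3 ≈ -3.6667)
w = 3/100 (w = 1/(-11/3 + 37) = 1/(100/3) = 3/100 ≈ 0.030000)
(w + 96)² = (3/100 + 96)² = (9603/100)² = 92217609/10000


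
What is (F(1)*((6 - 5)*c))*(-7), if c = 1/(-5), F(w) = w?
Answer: 7/5 ≈ 1.4000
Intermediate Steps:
c = -1/5 (c = 1*(-1/5) = -1/5 ≈ -0.20000)
(F(1)*((6 - 5)*c))*(-7) = (1*((6 - 5)*(-1/5)))*(-7) = (1*(1*(-1/5)))*(-7) = (1*(-1/5))*(-7) = -1/5*(-7) = 7/5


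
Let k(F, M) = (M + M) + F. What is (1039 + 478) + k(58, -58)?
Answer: 1459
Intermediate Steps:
k(F, M) = F + 2*M (k(F, M) = 2*M + F = F + 2*M)
(1039 + 478) + k(58, -58) = (1039 + 478) + (58 + 2*(-58)) = 1517 + (58 - 116) = 1517 - 58 = 1459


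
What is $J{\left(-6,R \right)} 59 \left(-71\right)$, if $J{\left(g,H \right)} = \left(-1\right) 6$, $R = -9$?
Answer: $25134$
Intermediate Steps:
$J{\left(g,H \right)} = -6$
$J{\left(-6,R \right)} 59 \left(-71\right) = \left(-6\right) 59 \left(-71\right) = \left(-354\right) \left(-71\right) = 25134$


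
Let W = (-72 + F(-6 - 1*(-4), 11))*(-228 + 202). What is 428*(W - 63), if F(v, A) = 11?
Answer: 651844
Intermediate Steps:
W = 1586 (W = (-72 + 11)*(-228 + 202) = -61*(-26) = 1586)
428*(W - 63) = 428*(1586 - 63) = 428*1523 = 651844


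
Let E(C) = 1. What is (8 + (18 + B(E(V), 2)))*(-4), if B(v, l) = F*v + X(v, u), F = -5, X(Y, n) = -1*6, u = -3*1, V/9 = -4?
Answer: -60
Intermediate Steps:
V = -36 (V = 9*(-4) = -36)
u = -3
X(Y, n) = -6
B(v, l) = -6 - 5*v (B(v, l) = -5*v - 6 = -6 - 5*v)
(8 + (18 + B(E(V), 2)))*(-4) = (8 + (18 + (-6 - 5*1)))*(-4) = (8 + (18 + (-6 - 5)))*(-4) = (8 + (18 - 11))*(-4) = (8 + 7)*(-4) = 15*(-4) = -60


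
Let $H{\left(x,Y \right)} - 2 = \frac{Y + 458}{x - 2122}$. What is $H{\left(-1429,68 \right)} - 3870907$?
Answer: $- \frac{13745584181}{3551} \approx -3.8709 \cdot 10^{6}$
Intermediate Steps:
$H{\left(x,Y \right)} = 2 + \frac{458 + Y}{-2122 + x}$ ($H{\left(x,Y \right)} = 2 + \frac{Y + 458}{x - 2122} = 2 + \frac{458 + Y}{-2122 + x}$)
$H{\left(-1429,68 \right)} - 3870907 = \frac{-3786 + 68 + 2 \left(-1429\right)}{-2122 - 1429} - 3870907 = \frac{-3786 + 68 - 2858}{-3551} - 3870907 = \left(- \frac{1}{3551}\right) \left(-6576\right) - 3870907 = \frac{6576}{3551} - 3870907 = - \frac{13745584181}{3551}$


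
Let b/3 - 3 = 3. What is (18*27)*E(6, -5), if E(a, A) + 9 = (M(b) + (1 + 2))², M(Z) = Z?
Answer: 209952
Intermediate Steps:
b = 18 (b = 9 + 3*3 = 9 + 9 = 18)
E(a, A) = 432 (E(a, A) = -9 + (18 + (1 + 2))² = -9 + (18 + 3)² = -9 + 21² = -9 + 441 = 432)
(18*27)*E(6, -5) = (18*27)*432 = 486*432 = 209952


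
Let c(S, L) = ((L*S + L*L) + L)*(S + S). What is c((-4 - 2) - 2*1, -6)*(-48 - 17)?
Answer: 81120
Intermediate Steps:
c(S, L) = 2*S*(L + L² + L*S) (c(S, L) = ((L*S + L²) + L)*(2*S) = ((L² + L*S) + L)*(2*S) = (L + L² + L*S)*(2*S) = 2*S*(L + L² + L*S))
c((-4 - 2) - 2*1, -6)*(-48 - 17) = (2*(-6)*((-4 - 2) - 2*1)*(1 - 6 + ((-4 - 2) - 2*1)))*(-48 - 17) = (2*(-6)*(-6 - 2)*(1 - 6 + (-6 - 2)))*(-65) = (2*(-6)*(-8)*(1 - 6 - 8))*(-65) = (2*(-6)*(-8)*(-13))*(-65) = -1248*(-65) = 81120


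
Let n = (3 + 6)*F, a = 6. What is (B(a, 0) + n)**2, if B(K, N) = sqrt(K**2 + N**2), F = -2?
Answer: 144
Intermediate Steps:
n = -18 (n = (3 + 6)*(-2) = 9*(-2) = -18)
(B(a, 0) + n)**2 = (sqrt(6**2 + 0**2) - 18)**2 = (sqrt(36 + 0) - 18)**2 = (sqrt(36) - 18)**2 = (6 - 18)**2 = (-12)**2 = 144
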